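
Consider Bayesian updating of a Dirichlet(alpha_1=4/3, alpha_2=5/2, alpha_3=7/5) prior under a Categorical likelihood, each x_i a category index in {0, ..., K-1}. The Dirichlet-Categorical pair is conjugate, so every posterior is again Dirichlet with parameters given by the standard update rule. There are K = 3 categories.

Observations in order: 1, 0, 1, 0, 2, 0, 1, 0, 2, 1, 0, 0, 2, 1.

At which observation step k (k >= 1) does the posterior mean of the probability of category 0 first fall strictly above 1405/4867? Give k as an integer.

k = 2

obs 1: x=1 → posterior Dirichlet(4/3, 7/2, 7/5)
obs 2: x=0 → posterior Dirichlet(7/3, 7/2, 7/5)
obs 3: x=1 → posterior Dirichlet(7/3, 9/2, 7/5)
obs 4: x=0 → posterior Dirichlet(10/3, 9/2, 7/5)
obs 5: x=2 → posterior Dirichlet(10/3, 9/2, 12/5)
obs 6: x=0 → posterior Dirichlet(13/3, 9/2, 12/5)
obs 7: x=1 → posterior Dirichlet(13/3, 11/2, 12/5)
obs 8: x=0 → posterior Dirichlet(16/3, 11/2, 12/5)
obs 9: x=2 → posterior Dirichlet(16/3, 11/2, 17/5)
obs 10: x=1 → posterior Dirichlet(16/3, 13/2, 17/5)
obs 11: x=0 → posterior Dirichlet(19/3, 13/2, 17/5)
obs 12: x=0 → posterior Dirichlet(22/3, 13/2, 17/5)
obs 13: x=2 → posterior Dirichlet(22/3, 13/2, 22/5)
obs 14: x=1 → posterior Dirichlet(22/3, 15/2, 22/5)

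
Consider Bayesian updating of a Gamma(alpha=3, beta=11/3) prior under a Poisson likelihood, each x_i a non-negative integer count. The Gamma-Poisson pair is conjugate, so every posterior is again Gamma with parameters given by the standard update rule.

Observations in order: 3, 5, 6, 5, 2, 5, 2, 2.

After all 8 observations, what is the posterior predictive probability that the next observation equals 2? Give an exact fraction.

4544130909582936135396383430452900938689708709716796875/19607665147616160921060454382127930075730561467240415232

obs 1: x=3 → posterior Gamma(6, 14/3)
obs 2: x=5 → posterior Gamma(11, 17/3)
obs 3: x=6 → posterior Gamma(17, 20/3)
obs 4: x=5 → posterior Gamma(22, 23/3)
obs 5: x=2 → posterior Gamma(24, 26/3)
obs 6: x=5 → posterior Gamma(29, 29/3)
obs 7: x=2 → posterior Gamma(31, 32/3)
obs 8: x=2 → posterior Gamma(33, 35/3)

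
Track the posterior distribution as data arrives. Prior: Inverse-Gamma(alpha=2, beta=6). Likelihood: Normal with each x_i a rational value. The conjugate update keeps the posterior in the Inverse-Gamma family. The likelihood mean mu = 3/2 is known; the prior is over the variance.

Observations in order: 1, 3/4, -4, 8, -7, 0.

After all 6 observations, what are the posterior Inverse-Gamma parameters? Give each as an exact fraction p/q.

obs 1: x=1 → posterior Inverse-Gamma(5/2, 49/8)
obs 2: x=3/4 → posterior Inverse-Gamma(3, 205/32)
obs 3: x=-4 → posterior Inverse-Gamma(7/2, 689/32)
obs 4: x=8 → posterior Inverse-Gamma(4, 1365/32)
obs 5: x=-7 → posterior Inverse-Gamma(9/2, 2521/32)
obs 6: x=0 → posterior Inverse-Gamma(5, 2557/32)

alpha=5, beta=2557/32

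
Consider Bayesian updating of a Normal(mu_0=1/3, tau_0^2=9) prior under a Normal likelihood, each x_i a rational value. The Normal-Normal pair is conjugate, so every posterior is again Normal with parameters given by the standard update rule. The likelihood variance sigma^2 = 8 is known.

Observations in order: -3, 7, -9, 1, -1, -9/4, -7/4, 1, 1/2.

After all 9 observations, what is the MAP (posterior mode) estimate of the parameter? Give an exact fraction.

obs 1: x=-3 → posterior Normal(-73/51, 72/17)
obs 2: x=7 → posterior Normal(58/39, 36/13)
obs 3: x=-9 → posterior Normal(-127/105, 72/35)
obs 4: x=1 → posterior Normal(-25/33, 18/11)
obs 5: x=-1 → posterior Normal(-127/159, 72/53)
obs 6: x=-9/4 → posterior Normal(-751/744, 36/31)
obs 7: x=-7/4 → posterior Normal(-235/213, 72/71)
obs 8: x=1 → posterior Normal(-13/15, 9/10)
obs 9: x=1/2 → posterior Normal(-389/534, 72/89)

-389/534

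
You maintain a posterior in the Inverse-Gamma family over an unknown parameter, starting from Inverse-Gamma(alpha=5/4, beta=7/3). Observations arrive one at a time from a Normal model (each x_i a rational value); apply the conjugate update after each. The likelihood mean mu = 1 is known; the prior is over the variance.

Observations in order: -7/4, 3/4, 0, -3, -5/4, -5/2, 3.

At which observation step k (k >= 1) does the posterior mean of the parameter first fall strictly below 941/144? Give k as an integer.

obs 1: x=-7/4 → posterior Inverse-Gamma(7/4, 587/96)
obs 2: x=3/4 → posterior Inverse-Gamma(9/4, 295/48)
obs 3: x=0 → posterior Inverse-Gamma(11/4, 319/48)
obs 4: x=-3 → posterior Inverse-Gamma(13/4, 703/48)
obs 5: x=-5/4 → posterior Inverse-Gamma(15/4, 1649/96)
obs 6: x=-5/2 → posterior Inverse-Gamma(17/4, 2237/96)
obs 7: x=3 → posterior Inverse-Gamma(19/4, 2429/96)

k = 2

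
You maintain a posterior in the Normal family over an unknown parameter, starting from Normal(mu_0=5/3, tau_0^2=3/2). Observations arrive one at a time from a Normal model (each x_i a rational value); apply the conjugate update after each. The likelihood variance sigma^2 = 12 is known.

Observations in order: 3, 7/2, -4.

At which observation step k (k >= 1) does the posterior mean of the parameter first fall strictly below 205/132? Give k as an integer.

k = 3

obs 1: x=3 → posterior Normal(49/27, 4/3)
obs 2: x=7/2 → posterior Normal(119/60, 6/5)
obs 3: x=-4 → posterior Normal(95/66, 12/11)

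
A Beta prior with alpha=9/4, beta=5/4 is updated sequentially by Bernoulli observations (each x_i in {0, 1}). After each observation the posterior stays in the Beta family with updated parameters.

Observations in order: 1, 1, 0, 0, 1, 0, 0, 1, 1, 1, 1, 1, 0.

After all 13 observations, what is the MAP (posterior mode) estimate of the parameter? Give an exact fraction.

obs 1: x=1 → posterior Beta(13/4, 5/4)
obs 2: x=1 → posterior Beta(17/4, 5/4)
obs 3: x=0 → posterior Beta(17/4, 9/4)
obs 4: x=0 → posterior Beta(17/4, 13/4)
obs 5: x=1 → posterior Beta(21/4, 13/4)
obs 6: x=0 → posterior Beta(21/4, 17/4)
obs 7: x=0 → posterior Beta(21/4, 21/4)
obs 8: x=1 → posterior Beta(25/4, 21/4)
obs 9: x=1 → posterior Beta(29/4, 21/4)
obs 10: x=1 → posterior Beta(33/4, 21/4)
obs 11: x=1 → posterior Beta(37/4, 21/4)
obs 12: x=1 → posterior Beta(41/4, 21/4)
obs 13: x=0 → posterior Beta(41/4, 25/4)

37/58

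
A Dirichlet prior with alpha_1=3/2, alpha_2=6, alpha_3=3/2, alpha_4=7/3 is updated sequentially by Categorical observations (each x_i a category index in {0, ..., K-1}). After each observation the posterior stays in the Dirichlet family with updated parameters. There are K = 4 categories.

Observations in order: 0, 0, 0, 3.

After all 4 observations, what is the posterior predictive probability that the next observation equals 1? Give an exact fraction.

obs 1: x=0 → posterior Dirichlet(5/2, 6, 3/2, 7/3)
obs 2: x=0 → posterior Dirichlet(7/2, 6, 3/2, 7/3)
obs 3: x=0 → posterior Dirichlet(9/2, 6, 3/2, 7/3)
obs 4: x=3 → posterior Dirichlet(9/2, 6, 3/2, 10/3)

9/23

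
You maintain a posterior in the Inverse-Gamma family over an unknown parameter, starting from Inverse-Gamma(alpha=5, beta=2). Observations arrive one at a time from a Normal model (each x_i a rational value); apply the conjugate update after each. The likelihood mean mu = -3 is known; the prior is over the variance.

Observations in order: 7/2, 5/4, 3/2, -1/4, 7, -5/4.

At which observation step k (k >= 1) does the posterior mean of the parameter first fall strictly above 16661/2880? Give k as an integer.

k = 2

obs 1: x=7/2 → posterior Inverse-Gamma(11/2, 185/8)
obs 2: x=5/4 → posterior Inverse-Gamma(6, 1029/32)
obs 3: x=3/2 → posterior Inverse-Gamma(13/2, 1353/32)
obs 4: x=-1/4 → posterior Inverse-Gamma(7, 737/16)
obs 5: x=7 → posterior Inverse-Gamma(15/2, 1537/16)
obs 6: x=-5/4 → posterior Inverse-Gamma(8, 3123/32)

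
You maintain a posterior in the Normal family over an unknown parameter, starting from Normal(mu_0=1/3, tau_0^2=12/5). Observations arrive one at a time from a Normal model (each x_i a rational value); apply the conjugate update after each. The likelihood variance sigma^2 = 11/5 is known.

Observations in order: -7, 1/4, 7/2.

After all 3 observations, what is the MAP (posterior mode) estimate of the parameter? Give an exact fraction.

-106/141

obs 1: x=-7 → posterior Normal(-241/69, 132/115)
obs 2: x=1/4 → posterior Normal(-232/105, 132/175)
obs 3: x=7/2 → posterior Normal(-106/141, 132/235)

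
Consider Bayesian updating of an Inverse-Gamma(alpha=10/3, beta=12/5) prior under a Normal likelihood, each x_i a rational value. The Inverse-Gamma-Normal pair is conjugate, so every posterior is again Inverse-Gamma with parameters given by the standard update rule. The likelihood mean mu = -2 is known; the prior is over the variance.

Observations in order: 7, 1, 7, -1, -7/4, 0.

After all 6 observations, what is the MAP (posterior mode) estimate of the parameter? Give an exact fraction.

obs 1: x=7 → posterior Inverse-Gamma(23/6, 429/10)
obs 2: x=1 → posterior Inverse-Gamma(13/3, 237/5)
obs 3: x=7 → posterior Inverse-Gamma(29/6, 879/10)
obs 4: x=-1 → posterior Inverse-Gamma(16/3, 442/5)
obs 5: x=-7/4 → posterior Inverse-Gamma(35/6, 14149/160)
obs 6: x=0 → posterior Inverse-Gamma(19/3, 14469/160)

43407/3520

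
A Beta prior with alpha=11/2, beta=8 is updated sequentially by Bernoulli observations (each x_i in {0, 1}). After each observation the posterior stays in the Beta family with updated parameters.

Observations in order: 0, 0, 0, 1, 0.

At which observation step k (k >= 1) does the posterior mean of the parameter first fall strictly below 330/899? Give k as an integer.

k = 2

obs 1: x=0 → posterior Beta(11/2, 9)
obs 2: x=0 → posterior Beta(11/2, 10)
obs 3: x=0 → posterior Beta(11/2, 11)
obs 4: x=1 → posterior Beta(13/2, 11)
obs 5: x=0 → posterior Beta(13/2, 12)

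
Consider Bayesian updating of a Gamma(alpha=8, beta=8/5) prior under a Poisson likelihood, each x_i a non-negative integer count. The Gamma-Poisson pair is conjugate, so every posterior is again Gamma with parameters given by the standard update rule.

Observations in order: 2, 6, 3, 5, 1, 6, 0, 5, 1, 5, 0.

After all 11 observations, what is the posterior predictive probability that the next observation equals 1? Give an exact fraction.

obs 1: x=2 → posterior Gamma(10, 13/5)
obs 2: x=6 → posterior Gamma(16, 18/5)
obs 3: x=3 → posterior Gamma(19, 23/5)
obs 4: x=5 → posterior Gamma(24, 28/5)
obs 5: x=1 → posterior Gamma(25, 33/5)
obs 6: x=6 → posterior Gamma(31, 38/5)
obs 7: x=0 → posterior Gamma(31, 43/5)
obs 8: x=5 → posterior Gamma(36, 48/5)
obs 9: x=1 → posterior Gamma(37, 53/5)
obs 10: x=5 → posterior Gamma(42, 58/5)
obs 11: x=0 → posterior Gamma(42, 63/5)

392186261586884819763521141600621740979279669772869372630865994819933152608745/3139447686649264184172456647456009662639956221766520940057552342778799735177216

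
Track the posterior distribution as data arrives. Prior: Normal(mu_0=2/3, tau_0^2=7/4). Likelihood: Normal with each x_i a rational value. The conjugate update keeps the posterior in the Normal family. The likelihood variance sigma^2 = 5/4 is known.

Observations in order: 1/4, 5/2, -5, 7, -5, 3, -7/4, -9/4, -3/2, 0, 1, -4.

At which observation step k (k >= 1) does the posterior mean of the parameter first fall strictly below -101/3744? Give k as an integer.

obs 1: x=1/4 → posterior Normal(61/144, 35/48)
obs 2: x=5/2 → posterior Normal(271/228, 35/76)
obs 3: x=-5 → posterior Normal(-149/312, 35/104)
obs 4: x=7 → posterior Normal(439/396, 35/132)
obs 5: x=-5 → posterior Normal(19/480, 7/32)
obs 6: x=3 → posterior Normal(271/564, 35/188)
obs 7: x=-7/4 → posterior Normal(31/162, 35/216)
obs 8: x=-9/4 → posterior Normal(-65/732, 35/244)
obs 9: x=-3/2 → posterior Normal(-191/816, 35/272)
obs 10: x=0 → posterior Normal(-191/900, 7/60)
obs 11: x=1 → posterior Normal(-107/984, 35/328)
obs 12: x=-4 → posterior Normal(-443/1068, 35/356)

k = 3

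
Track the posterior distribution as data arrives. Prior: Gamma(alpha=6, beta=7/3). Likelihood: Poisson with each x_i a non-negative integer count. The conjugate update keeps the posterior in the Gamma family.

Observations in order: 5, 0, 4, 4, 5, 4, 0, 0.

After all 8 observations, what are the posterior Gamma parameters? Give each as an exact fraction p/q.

alpha=28, beta=31/3

obs 1: x=5 → posterior Gamma(11, 10/3)
obs 2: x=0 → posterior Gamma(11, 13/3)
obs 3: x=4 → posterior Gamma(15, 16/3)
obs 4: x=4 → posterior Gamma(19, 19/3)
obs 5: x=5 → posterior Gamma(24, 22/3)
obs 6: x=4 → posterior Gamma(28, 25/3)
obs 7: x=0 → posterior Gamma(28, 28/3)
obs 8: x=0 → posterior Gamma(28, 31/3)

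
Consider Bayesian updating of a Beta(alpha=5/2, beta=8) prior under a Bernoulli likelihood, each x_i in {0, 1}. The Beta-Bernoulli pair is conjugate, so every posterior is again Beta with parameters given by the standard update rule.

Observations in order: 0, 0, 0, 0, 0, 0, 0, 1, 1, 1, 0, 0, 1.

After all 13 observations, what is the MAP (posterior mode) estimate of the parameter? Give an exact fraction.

11/43

obs 1: x=0 → posterior Beta(5/2, 9)
obs 2: x=0 → posterior Beta(5/2, 10)
obs 3: x=0 → posterior Beta(5/2, 11)
obs 4: x=0 → posterior Beta(5/2, 12)
obs 5: x=0 → posterior Beta(5/2, 13)
obs 6: x=0 → posterior Beta(5/2, 14)
obs 7: x=0 → posterior Beta(5/2, 15)
obs 8: x=1 → posterior Beta(7/2, 15)
obs 9: x=1 → posterior Beta(9/2, 15)
obs 10: x=1 → posterior Beta(11/2, 15)
obs 11: x=0 → posterior Beta(11/2, 16)
obs 12: x=0 → posterior Beta(11/2, 17)
obs 13: x=1 → posterior Beta(13/2, 17)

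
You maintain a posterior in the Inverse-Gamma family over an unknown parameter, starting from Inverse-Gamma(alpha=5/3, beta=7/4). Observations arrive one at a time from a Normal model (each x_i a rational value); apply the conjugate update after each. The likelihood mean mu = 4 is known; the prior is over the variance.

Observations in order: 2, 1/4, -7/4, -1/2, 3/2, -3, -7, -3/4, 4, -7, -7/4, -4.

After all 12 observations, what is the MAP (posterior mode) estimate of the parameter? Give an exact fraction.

5901/208

obs 1: x=2 → posterior Inverse-Gamma(13/6, 15/4)
obs 2: x=1/4 → posterior Inverse-Gamma(8/3, 345/32)
obs 3: x=-7/4 → posterior Inverse-Gamma(19/6, 437/16)
obs 4: x=-1/2 → posterior Inverse-Gamma(11/3, 599/16)
obs 5: x=3/2 → posterior Inverse-Gamma(25/6, 649/16)
obs 6: x=-3 → posterior Inverse-Gamma(14/3, 1041/16)
obs 7: x=-7 → posterior Inverse-Gamma(31/6, 2009/16)
obs 8: x=-3/4 → posterior Inverse-Gamma(17/3, 4379/32)
obs 9: x=4 → posterior Inverse-Gamma(37/6, 4379/32)
obs 10: x=-7 → posterior Inverse-Gamma(20/3, 6315/32)
obs 11: x=-7/4 → posterior Inverse-Gamma(43/6, 1711/8)
obs 12: x=-4 → posterior Inverse-Gamma(23/3, 1967/8)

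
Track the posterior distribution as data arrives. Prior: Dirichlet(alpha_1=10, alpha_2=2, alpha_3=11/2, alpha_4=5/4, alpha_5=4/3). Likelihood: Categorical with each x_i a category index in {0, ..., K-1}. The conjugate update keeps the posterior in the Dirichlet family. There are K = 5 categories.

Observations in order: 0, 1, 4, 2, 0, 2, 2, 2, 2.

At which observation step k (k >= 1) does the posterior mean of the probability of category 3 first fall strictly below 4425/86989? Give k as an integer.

k = 5

obs 1: x=0 → posterior Dirichlet(11, 2, 11/2, 5/4, 4/3)
obs 2: x=1 → posterior Dirichlet(11, 3, 11/2, 5/4, 4/3)
obs 3: x=4 → posterior Dirichlet(11, 3, 11/2, 5/4, 7/3)
obs 4: x=2 → posterior Dirichlet(11, 3, 13/2, 5/4, 7/3)
obs 5: x=0 → posterior Dirichlet(12, 3, 13/2, 5/4, 7/3)
obs 6: x=2 → posterior Dirichlet(12, 3, 15/2, 5/4, 7/3)
obs 7: x=2 → posterior Dirichlet(12, 3, 17/2, 5/4, 7/3)
obs 8: x=2 → posterior Dirichlet(12, 3, 19/2, 5/4, 7/3)
obs 9: x=2 → posterior Dirichlet(12, 3, 21/2, 5/4, 7/3)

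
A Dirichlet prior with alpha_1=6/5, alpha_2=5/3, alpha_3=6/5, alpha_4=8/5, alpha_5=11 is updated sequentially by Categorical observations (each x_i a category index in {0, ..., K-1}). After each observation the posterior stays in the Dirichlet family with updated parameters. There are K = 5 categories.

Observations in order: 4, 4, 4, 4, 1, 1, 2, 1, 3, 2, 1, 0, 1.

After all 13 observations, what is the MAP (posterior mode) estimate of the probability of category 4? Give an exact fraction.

21/37

obs 1: x=4 → posterior Dirichlet(6/5, 5/3, 6/5, 8/5, 12)
obs 2: x=4 → posterior Dirichlet(6/5, 5/3, 6/5, 8/5, 13)
obs 3: x=4 → posterior Dirichlet(6/5, 5/3, 6/5, 8/5, 14)
obs 4: x=4 → posterior Dirichlet(6/5, 5/3, 6/5, 8/5, 15)
obs 5: x=1 → posterior Dirichlet(6/5, 8/3, 6/5, 8/5, 15)
obs 6: x=1 → posterior Dirichlet(6/5, 11/3, 6/5, 8/5, 15)
obs 7: x=2 → posterior Dirichlet(6/5, 11/3, 11/5, 8/5, 15)
obs 8: x=1 → posterior Dirichlet(6/5, 14/3, 11/5, 8/5, 15)
obs 9: x=3 → posterior Dirichlet(6/5, 14/3, 11/5, 13/5, 15)
obs 10: x=2 → posterior Dirichlet(6/5, 14/3, 16/5, 13/5, 15)
obs 11: x=1 → posterior Dirichlet(6/5, 17/3, 16/5, 13/5, 15)
obs 12: x=0 → posterior Dirichlet(11/5, 17/3, 16/5, 13/5, 15)
obs 13: x=1 → posterior Dirichlet(11/5, 20/3, 16/5, 13/5, 15)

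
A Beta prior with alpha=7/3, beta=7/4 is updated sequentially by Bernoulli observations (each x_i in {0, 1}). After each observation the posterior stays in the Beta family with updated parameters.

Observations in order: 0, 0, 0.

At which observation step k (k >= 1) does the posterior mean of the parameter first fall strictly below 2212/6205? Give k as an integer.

obs 1: x=0 → posterior Beta(7/3, 11/4)
obs 2: x=0 → posterior Beta(7/3, 15/4)
obs 3: x=0 → posterior Beta(7/3, 19/4)

k = 3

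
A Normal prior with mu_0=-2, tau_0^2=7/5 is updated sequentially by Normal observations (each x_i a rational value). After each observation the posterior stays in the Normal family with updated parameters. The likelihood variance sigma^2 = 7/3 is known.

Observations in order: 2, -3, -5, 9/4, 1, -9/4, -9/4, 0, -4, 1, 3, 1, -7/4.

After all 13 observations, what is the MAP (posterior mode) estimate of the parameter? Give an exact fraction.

-17/22

obs 1: x=2 → posterior Normal(-1/2, 7/8)
obs 2: x=-3 → posterior Normal(-13/11, 7/11)
obs 3: x=-5 → posterior Normal(-2, 1/2)
obs 4: x=9/4 → posterior Normal(-5/4, 7/17)
obs 5: x=1 → posterior Normal(-73/80, 7/20)
obs 6: x=-9/4 → posterior Normal(-25/23, 7/23)
obs 7: x=-9/4 → posterior Normal(-127/104, 7/26)
obs 8: x=0 → posterior Normal(-127/116, 7/29)
obs 9: x=-4 → posterior Normal(-175/128, 7/32)
obs 10: x=1 → posterior Normal(-163/140, 1/5)
obs 11: x=3 → posterior Normal(-127/152, 7/38)
obs 12: x=1 → posterior Normal(-115/164, 7/41)
obs 13: x=-7/4 → posterior Normal(-17/22, 7/44)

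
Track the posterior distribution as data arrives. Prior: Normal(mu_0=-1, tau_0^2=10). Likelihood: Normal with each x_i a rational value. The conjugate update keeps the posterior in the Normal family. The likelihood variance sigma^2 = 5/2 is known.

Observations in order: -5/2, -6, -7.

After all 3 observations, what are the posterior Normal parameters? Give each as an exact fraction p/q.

mu_0=-63/13, tau_0^2=10/13

obs 1: x=-5/2 → posterior Normal(-11/5, 2)
obs 2: x=-6 → posterior Normal(-35/9, 10/9)
obs 3: x=-7 → posterior Normal(-63/13, 10/13)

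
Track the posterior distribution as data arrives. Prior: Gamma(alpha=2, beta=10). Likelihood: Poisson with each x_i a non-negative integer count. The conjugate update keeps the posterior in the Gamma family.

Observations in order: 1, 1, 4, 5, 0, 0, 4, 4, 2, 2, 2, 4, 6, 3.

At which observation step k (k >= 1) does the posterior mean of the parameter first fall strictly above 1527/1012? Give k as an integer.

k = 13

obs 1: x=1 → posterior Gamma(3, 11)
obs 2: x=1 → posterior Gamma(4, 12)
obs 3: x=4 → posterior Gamma(8, 13)
obs 4: x=5 → posterior Gamma(13, 14)
obs 5: x=0 → posterior Gamma(13, 15)
obs 6: x=0 → posterior Gamma(13, 16)
obs 7: x=4 → posterior Gamma(17, 17)
obs 8: x=4 → posterior Gamma(21, 18)
obs 9: x=2 → posterior Gamma(23, 19)
obs 10: x=2 → posterior Gamma(25, 20)
obs 11: x=2 → posterior Gamma(27, 21)
obs 12: x=4 → posterior Gamma(31, 22)
obs 13: x=6 → posterior Gamma(37, 23)
obs 14: x=3 → posterior Gamma(40, 24)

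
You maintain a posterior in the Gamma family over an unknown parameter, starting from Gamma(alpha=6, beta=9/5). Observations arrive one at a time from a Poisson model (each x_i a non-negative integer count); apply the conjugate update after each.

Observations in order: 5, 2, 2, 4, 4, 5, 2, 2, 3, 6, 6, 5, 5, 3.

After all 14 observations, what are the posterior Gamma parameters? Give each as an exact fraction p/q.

alpha=60, beta=79/5

obs 1: x=5 → posterior Gamma(11, 14/5)
obs 2: x=2 → posterior Gamma(13, 19/5)
obs 3: x=2 → posterior Gamma(15, 24/5)
obs 4: x=4 → posterior Gamma(19, 29/5)
obs 5: x=4 → posterior Gamma(23, 34/5)
obs 6: x=5 → posterior Gamma(28, 39/5)
obs 7: x=2 → posterior Gamma(30, 44/5)
obs 8: x=2 → posterior Gamma(32, 49/5)
obs 9: x=3 → posterior Gamma(35, 54/5)
obs 10: x=6 → posterior Gamma(41, 59/5)
obs 11: x=6 → posterior Gamma(47, 64/5)
obs 12: x=5 → posterior Gamma(52, 69/5)
obs 13: x=5 → posterior Gamma(57, 74/5)
obs 14: x=3 → posterior Gamma(60, 79/5)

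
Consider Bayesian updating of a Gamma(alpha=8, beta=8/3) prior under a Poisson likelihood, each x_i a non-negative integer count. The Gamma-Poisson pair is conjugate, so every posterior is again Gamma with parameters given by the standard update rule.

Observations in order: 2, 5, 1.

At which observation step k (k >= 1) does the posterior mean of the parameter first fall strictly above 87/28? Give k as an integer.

k = 2

obs 1: x=2 → posterior Gamma(10, 11/3)
obs 2: x=5 → posterior Gamma(15, 14/3)
obs 3: x=1 → posterior Gamma(16, 17/3)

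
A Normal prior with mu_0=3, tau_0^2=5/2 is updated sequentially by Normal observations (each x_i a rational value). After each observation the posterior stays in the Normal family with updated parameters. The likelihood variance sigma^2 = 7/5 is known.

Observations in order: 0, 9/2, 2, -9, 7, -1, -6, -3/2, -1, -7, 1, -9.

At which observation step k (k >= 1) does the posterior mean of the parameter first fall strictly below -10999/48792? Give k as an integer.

k = 8

obs 1: x=0 → posterior Normal(14/13, 35/39)
obs 2: x=9/2 → posterior Normal(309/128, 35/64)
obs 3: x=2 → posterior Normal(409/178, 35/89)
obs 4: x=-9 → posterior Normal(-41/228, 35/114)
obs 5: x=7 → posterior Normal(309/278, 35/139)
obs 6: x=-1 → posterior Normal(259/328, 35/164)
obs 7: x=-6 → posterior Normal(-41/378, 5/27)
obs 8: x=-3/2 → posterior Normal(-29/107, 35/214)
obs 9: x=-1 → posterior Normal(-83/239, 35/239)
obs 10: x=-7 → posterior Normal(-43/44, 35/264)
obs 11: x=1 → posterior Normal(-233/289, 35/289)
obs 12: x=-9 → posterior Normal(-229/157, 35/314)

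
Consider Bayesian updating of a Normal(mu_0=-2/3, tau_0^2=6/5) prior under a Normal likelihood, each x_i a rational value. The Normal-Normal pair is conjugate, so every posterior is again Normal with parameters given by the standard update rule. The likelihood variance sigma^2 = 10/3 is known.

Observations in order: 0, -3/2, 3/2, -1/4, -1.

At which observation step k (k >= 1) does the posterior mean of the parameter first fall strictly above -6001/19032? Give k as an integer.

obs 1: x=0 → posterior Normal(-25/51, 15/17)
obs 2: x=-3/2 → posterior Normal(-181/258, 30/43)
obs 3: x=3/2 → posterior Normal(-25/78, 15/26)
obs 4: x=-1/4 → posterior Normal(-227/732, 30/61)
obs 5: x=-1 → posterior Normal(-67/168, 3/7)

k = 4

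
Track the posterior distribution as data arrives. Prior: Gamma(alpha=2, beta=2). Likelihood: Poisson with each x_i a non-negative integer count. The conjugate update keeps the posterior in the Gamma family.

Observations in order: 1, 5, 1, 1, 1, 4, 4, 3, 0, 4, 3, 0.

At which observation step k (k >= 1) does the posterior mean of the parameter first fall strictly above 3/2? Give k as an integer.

obs 1: x=1 → posterior Gamma(3, 3)
obs 2: x=5 → posterior Gamma(8, 4)
obs 3: x=1 → posterior Gamma(9, 5)
obs 4: x=1 → posterior Gamma(10, 6)
obs 5: x=1 → posterior Gamma(11, 7)
obs 6: x=4 → posterior Gamma(15, 8)
obs 7: x=4 → posterior Gamma(19, 9)
obs 8: x=3 → posterior Gamma(22, 10)
obs 9: x=0 → posterior Gamma(22, 11)
obs 10: x=4 → posterior Gamma(26, 12)
obs 11: x=3 → posterior Gamma(29, 13)
obs 12: x=0 → posterior Gamma(29, 14)

k = 2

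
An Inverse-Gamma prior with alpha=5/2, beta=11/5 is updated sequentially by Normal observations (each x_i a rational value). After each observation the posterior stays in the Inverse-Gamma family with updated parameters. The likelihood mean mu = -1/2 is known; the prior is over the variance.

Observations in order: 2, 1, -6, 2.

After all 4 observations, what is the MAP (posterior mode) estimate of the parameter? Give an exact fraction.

247/55

obs 1: x=2 → posterior Inverse-Gamma(3, 213/40)
obs 2: x=1 → posterior Inverse-Gamma(7/2, 129/20)
obs 3: x=-6 → posterior Inverse-Gamma(4, 863/40)
obs 4: x=2 → posterior Inverse-Gamma(9/2, 247/10)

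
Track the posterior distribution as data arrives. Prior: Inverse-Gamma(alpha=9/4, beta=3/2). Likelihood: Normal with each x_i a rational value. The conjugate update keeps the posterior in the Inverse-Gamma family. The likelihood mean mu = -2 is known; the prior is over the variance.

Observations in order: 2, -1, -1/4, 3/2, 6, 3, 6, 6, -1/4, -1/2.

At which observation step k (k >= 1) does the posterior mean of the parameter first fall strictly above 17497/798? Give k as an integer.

obs 1: x=2 → posterior Inverse-Gamma(11/4, 19/2)
obs 2: x=-1 → posterior Inverse-Gamma(13/4, 10)
obs 3: x=-1/4 → posterior Inverse-Gamma(15/4, 369/32)
obs 4: x=3/2 → posterior Inverse-Gamma(17/4, 565/32)
obs 5: x=6 → posterior Inverse-Gamma(19/4, 1589/32)
obs 6: x=3 → posterior Inverse-Gamma(21/4, 1989/32)
obs 7: x=6 → posterior Inverse-Gamma(23/4, 3013/32)
obs 8: x=6 → posterior Inverse-Gamma(25/4, 4037/32)
obs 9: x=-1/4 → posterior Inverse-Gamma(27/4, 2043/16)
obs 10: x=-1/2 → posterior Inverse-Gamma(29/4, 2061/16)

k = 8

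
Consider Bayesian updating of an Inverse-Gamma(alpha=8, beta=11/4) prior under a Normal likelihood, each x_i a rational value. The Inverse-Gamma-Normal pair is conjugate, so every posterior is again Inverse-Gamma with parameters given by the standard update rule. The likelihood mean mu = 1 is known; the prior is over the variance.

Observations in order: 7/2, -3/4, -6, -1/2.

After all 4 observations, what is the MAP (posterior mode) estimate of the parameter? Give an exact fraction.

1057/352

obs 1: x=7/2 → posterior Inverse-Gamma(17/2, 47/8)
obs 2: x=-3/4 → posterior Inverse-Gamma(9, 237/32)
obs 3: x=-6 → posterior Inverse-Gamma(19/2, 1021/32)
obs 4: x=-1/2 → posterior Inverse-Gamma(10, 1057/32)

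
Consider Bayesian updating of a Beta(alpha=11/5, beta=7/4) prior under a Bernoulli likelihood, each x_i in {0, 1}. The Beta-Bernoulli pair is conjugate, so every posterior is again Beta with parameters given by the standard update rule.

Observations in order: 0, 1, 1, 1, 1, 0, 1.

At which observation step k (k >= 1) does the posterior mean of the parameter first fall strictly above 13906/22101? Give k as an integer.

obs 1: x=0 → posterior Beta(11/5, 11/4)
obs 2: x=1 → posterior Beta(16/5, 11/4)
obs 3: x=1 → posterior Beta(21/5, 11/4)
obs 4: x=1 → posterior Beta(26/5, 11/4)
obs 5: x=1 → posterior Beta(31/5, 11/4)
obs 6: x=0 → posterior Beta(31/5, 15/4)
obs 7: x=1 → posterior Beta(36/5, 15/4)

k = 4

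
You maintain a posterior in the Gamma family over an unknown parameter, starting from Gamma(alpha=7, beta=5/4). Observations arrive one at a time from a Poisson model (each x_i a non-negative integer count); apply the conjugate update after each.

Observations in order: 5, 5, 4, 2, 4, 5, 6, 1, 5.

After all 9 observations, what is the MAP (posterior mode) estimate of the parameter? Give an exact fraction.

172/41

obs 1: x=5 → posterior Gamma(12, 9/4)
obs 2: x=5 → posterior Gamma(17, 13/4)
obs 3: x=4 → posterior Gamma(21, 17/4)
obs 4: x=2 → posterior Gamma(23, 21/4)
obs 5: x=4 → posterior Gamma(27, 25/4)
obs 6: x=5 → posterior Gamma(32, 29/4)
obs 7: x=6 → posterior Gamma(38, 33/4)
obs 8: x=1 → posterior Gamma(39, 37/4)
obs 9: x=5 → posterior Gamma(44, 41/4)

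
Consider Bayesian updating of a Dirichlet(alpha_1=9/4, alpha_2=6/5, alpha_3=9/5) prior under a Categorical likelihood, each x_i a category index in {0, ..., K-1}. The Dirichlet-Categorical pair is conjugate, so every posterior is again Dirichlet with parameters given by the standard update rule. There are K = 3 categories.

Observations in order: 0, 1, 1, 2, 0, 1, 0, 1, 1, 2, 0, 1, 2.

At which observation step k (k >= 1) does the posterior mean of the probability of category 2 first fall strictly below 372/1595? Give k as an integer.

obs 1: x=0 → posterior Dirichlet(13/4, 6/5, 9/5)
obs 2: x=1 → posterior Dirichlet(13/4, 11/5, 9/5)
obs 3: x=1 → posterior Dirichlet(13/4, 16/5, 9/5)
obs 4: x=2 → posterior Dirichlet(13/4, 16/5, 14/5)
obs 5: x=0 → posterior Dirichlet(17/4, 16/5, 14/5)
obs 6: x=1 → posterior Dirichlet(17/4, 21/5, 14/5)
obs 7: x=0 → posterior Dirichlet(21/4, 21/5, 14/5)
obs 8: x=1 → posterior Dirichlet(21/4, 26/5, 14/5)
obs 9: x=1 → posterior Dirichlet(21/4, 31/5, 14/5)
obs 10: x=2 → posterior Dirichlet(21/4, 31/5, 19/5)
obs 11: x=0 → posterior Dirichlet(25/4, 31/5, 19/5)
obs 12: x=1 → posterior Dirichlet(25/4, 36/5, 19/5)
obs 13: x=2 → posterior Dirichlet(25/4, 36/5, 24/5)

k = 3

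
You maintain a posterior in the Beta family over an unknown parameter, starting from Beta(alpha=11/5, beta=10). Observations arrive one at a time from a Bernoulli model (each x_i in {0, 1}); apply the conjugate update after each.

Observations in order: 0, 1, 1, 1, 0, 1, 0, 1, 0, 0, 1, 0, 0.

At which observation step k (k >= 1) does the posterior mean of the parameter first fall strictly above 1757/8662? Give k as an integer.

k = 2

obs 1: x=0 → posterior Beta(11/5, 11)
obs 2: x=1 → posterior Beta(16/5, 11)
obs 3: x=1 → posterior Beta(21/5, 11)
obs 4: x=1 → posterior Beta(26/5, 11)
obs 5: x=0 → posterior Beta(26/5, 12)
obs 6: x=1 → posterior Beta(31/5, 12)
obs 7: x=0 → posterior Beta(31/5, 13)
obs 8: x=1 → posterior Beta(36/5, 13)
obs 9: x=0 → posterior Beta(36/5, 14)
obs 10: x=0 → posterior Beta(36/5, 15)
obs 11: x=1 → posterior Beta(41/5, 15)
obs 12: x=0 → posterior Beta(41/5, 16)
obs 13: x=0 → posterior Beta(41/5, 17)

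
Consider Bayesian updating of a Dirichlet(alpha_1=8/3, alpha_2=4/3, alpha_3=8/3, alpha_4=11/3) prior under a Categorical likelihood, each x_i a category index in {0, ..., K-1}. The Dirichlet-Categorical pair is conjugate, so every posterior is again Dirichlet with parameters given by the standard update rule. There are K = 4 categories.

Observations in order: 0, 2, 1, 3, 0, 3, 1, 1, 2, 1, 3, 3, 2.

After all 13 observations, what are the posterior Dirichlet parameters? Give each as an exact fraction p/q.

obs 1: x=0 → posterior Dirichlet(11/3, 4/3, 8/3, 11/3)
obs 2: x=2 → posterior Dirichlet(11/3, 4/3, 11/3, 11/3)
obs 3: x=1 → posterior Dirichlet(11/3, 7/3, 11/3, 11/3)
obs 4: x=3 → posterior Dirichlet(11/3, 7/3, 11/3, 14/3)
obs 5: x=0 → posterior Dirichlet(14/3, 7/3, 11/3, 14/3)
obs 6: x=3 → posterior Dirichlet(14/3, 7/3, 11/3, 17/3)
obs 7: x=1 → posterior Dirichlet(14/3, 10/3, 11/3, 17/3)
obs 8: x=1 → posterior Dirichlet(14/3, 13/3, 11/3, 17/3)
obs 9: x=2 → posterior Dirichlet(14/3, 13/3, 14/3, 17/3)
obs 10: x=1 → posterior Dirichlet(14/3, 16/3, 14/3, 17/3)
obs 11: x=3 → posterior Dirichlet(14/3, 16/3, 14/3, 20/3)
obs 12: x=3 → posterior Dirichlet(14/3, 16/3, 14/3, 23/3)
obs 13: x=2 → posterior Dirichlet(14/3, 16/3, 17/3, 23/3)

alpha_1=14/3, alpha_2=16/3, alpha_3=17/3, alpha_4=23/3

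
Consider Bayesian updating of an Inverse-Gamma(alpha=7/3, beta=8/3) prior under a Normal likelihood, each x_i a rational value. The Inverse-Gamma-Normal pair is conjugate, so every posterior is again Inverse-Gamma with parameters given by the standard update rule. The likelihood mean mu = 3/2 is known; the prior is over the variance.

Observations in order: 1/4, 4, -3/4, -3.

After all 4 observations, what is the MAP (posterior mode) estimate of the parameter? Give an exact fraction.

923/256

obs 1: x=1/4 → posterior Inverse-Gamma(17/6, 331/96)
obs 2: x=4 → posterior Inverse-Gamma(10/3, 631/96)
obs 3: x=-3/4 → posterior Inverse-Gamma(23/6, 437/48)
obs 4: x=-3 → posterior Inverse-Gamma(13/3, 923/48)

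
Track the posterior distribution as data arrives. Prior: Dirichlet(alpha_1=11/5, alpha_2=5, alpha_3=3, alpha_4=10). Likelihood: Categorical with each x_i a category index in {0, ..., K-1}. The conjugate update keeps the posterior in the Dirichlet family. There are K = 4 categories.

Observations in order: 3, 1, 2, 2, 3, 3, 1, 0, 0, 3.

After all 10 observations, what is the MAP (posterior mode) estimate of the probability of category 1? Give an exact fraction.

obs 1: x=3 → posterior Dirichlet(11/5, 5, 3, 11)
obs 2: x=1 → posterior Dirichlet(11/5, 6, 3, 11)
obs 3: x=2 → posterior Dirichlet(11/5, 6, 4, 11)
obs 4: x=2 → posterior Dirichlet(11/5, 6, 5, 11)
obs 5: x=3 → posterior Dirichlet(11/5, 6, 5, 12)
obs 6: x=3 → posterior Dirichlet(11/5, 6, 5, 13)
obs 7: x=1 → posterior Dirichlet(11/5, 7, 5, 13)
obs 8: x=0 → posterior Dirichlet(16/5, 7, 5, 13)
obs 9: x=0 → posterior Dirichlet(21/5, 7, 5, 13)
obs 10: x=3 → posterior Dirichlet(21/5, 7, 5, 14)

30/131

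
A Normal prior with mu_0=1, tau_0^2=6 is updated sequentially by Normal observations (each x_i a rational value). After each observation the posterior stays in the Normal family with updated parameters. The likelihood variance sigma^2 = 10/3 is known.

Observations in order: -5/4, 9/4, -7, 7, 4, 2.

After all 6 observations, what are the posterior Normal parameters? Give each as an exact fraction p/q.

mu_0=68/59, tau_0^2=30/59

obs 1: x=-5/4 → posterior Normal(-25/56, 15/7)
obs 2: x=9/4 → posterior Normal(14/23, 30/23)
obs 3: x=-7 → posterior Normal(-49/32, 15/16)
obs 4: x=7 → posterior Normal(14/41, 30/41)
obs 5: x=4 → posterior Normal(1, 3/5)
obs 6: x=2 → posterior Normal(68/59, 30/59)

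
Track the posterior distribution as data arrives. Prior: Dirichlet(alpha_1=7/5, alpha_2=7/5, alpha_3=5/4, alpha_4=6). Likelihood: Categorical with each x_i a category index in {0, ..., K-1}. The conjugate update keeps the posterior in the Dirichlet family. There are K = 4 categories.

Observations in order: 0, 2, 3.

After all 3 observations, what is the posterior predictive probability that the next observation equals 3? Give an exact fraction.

140/261

obs 1: x=0 → posterior Dirichlet(12/5, 7/5, 5/4, 6)
obs 2: x=2 → posterior Dirichlet(12/5, 7/5, 9/4, 6)
obs 3: x=3 → posterior Dirichlet(12/5, 7/5, 9/4, 7)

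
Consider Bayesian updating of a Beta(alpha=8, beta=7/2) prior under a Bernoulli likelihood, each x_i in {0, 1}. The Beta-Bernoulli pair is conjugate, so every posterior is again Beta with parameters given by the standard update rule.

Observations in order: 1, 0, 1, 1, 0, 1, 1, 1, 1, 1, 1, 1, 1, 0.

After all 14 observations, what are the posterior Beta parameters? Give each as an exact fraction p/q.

obs 1: x=1 → posterior Beta(9, 7/2)
obs 2: x=0 → posterior Beta(9, 9/2)
obs 3: x=1 → posterior Beta(10, 9/2)
obs 4: x=1 → posterior Beta(11, 9/2)
obs 5: x=0 → posterior Beta(11, 11/2)
obs 6: x=1 → posterior Beta(12, 11/2)
obs 7: x=1 → posterior Beta(13, 11/2)
obs 8: x=1 → posterior Beta(14, 11/2)
obs 9: x=1 → posterior Beta(15, 11/2)
obs 10: x=1 → posterior Beta(16, 11/2)
obs 11: x=1 → posterior Beta(17, 11/2)
obs 12: x=1 → posterior Beta(18, 11/2)
obs 13: x=1 → posterior Beta(19, 11/2)
obs 14: x=0 → posterior Beta(19, 13/2)

alpha=19, beta=13/2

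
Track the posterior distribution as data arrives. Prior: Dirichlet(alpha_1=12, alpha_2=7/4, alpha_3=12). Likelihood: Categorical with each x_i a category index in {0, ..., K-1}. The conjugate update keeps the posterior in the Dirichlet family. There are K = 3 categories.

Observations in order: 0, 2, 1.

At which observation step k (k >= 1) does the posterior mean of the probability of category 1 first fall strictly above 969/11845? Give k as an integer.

obs 1: x=0 → posterior Dirichlet(13, 7/4, 12)
obs 2: x=2 → posterior Dirichlet(13, 7/4, 13)
obs 3: x=1 → posterior Dirichlet(13, 11/4, 13)

k = 3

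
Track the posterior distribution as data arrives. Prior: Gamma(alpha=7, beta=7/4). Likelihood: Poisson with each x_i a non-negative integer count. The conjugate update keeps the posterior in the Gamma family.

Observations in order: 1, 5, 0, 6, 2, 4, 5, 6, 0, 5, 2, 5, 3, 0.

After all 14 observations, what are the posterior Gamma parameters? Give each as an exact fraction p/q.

alpha=51, beta=63/4

obs 1: x=1 → posterior Gamma(8, 11/4)
obs 2: x=5 → posterior Gamma(13, 15/4)
obs 3: x=0 → posterior Gamma(13, 19/4)
obs 4: x=6 → posterior Gamma(19, 23/4)
obs 5: x=2 → posterior Gamma(21, 27/4)
obs 6: x=4 → posterior Gamma(25, 31/4)
obs 7: x=5 → posterior Gamma(30, 35/4)
obs 8: x=6 → posterior Gamma(36, 39/4)
obs 9: x=0 → posterior Gamma(36, 43/4)
obs 10: x=5 → posterior Gamma(41, 47/4)
obs 11: x=2 → posterior Gamma(43, 51/4)
obs 12: x=5 → posterior Gamma(48, 55/4)
obs 13: x=3 → posterior Gamma(51, 59/4)
obs 14: x=0 → posterior Gamma(51, 63/4)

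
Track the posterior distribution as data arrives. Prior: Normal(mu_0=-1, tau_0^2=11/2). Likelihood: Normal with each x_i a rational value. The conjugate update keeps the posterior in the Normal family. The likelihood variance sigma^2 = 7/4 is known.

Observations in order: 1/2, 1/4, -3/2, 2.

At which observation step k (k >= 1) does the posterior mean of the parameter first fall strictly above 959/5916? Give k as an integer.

k = 2

obs 1: x=1/2 → posterior Normal(4/29, 77/58)
obs 2: x=1/4 → posterior Normal(19/102, 77/102)
obs 3: x=-3/2 → posterior Normal(-47/146, 77/146)
obs 4: x=2 → posterior Normal(41/190, 77/190)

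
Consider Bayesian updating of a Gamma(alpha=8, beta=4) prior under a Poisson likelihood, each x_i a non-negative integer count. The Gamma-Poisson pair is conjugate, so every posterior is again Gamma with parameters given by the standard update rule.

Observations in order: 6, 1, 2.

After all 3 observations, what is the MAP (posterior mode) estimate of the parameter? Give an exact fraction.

16/7

obs 1: x=6 → posterior Gamma(14, 5)
obs 2: x=1 → posterior Gamma(15, 6)
obs 3: x=2 → posterior Gamma(17, 7)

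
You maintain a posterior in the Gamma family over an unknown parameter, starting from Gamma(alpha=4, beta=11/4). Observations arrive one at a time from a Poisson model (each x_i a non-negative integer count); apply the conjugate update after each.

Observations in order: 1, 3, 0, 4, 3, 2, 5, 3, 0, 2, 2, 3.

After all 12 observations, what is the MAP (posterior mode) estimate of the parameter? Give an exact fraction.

obs 1: x=1 → posterior Gamma(5, 15/4)
obs 2: x=3 → posterior Gamma(8, 19/4)
obs 3: x=0 → posterior Gamma(8, 23/4)
obs 4: x=4 → posterior Gamma(12, 27/4)
obs 5: x=3 → posterior Gamma(15, 31/4)
obs 6: x=2 → posterior Gamma(17, 35/4)
obs 7: x=5 → posterior Gamma(22, 39/4)
obs 8: x=3 → posterior Gamma(25, 43/4)
obs 9: x=0 → posterior Gamma(25, 47/4)
obs 10: x=2 → posterior Gamma(27, 51/4)
obs 11: x=2 → posterior Gamma(29, 55/4)
obs 12: x=3 → posterior Gamma(32, 59/4)

124/59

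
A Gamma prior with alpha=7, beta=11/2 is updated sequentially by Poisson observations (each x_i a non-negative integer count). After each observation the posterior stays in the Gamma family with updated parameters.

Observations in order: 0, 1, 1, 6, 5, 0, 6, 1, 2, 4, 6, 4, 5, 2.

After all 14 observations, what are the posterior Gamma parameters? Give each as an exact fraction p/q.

obs 1: x=0 → posterior Gamma(7, 13/2)
obs 2: x=1 → posterior Gamma(8, 15/2)
obs 3: x=1 → posterior Gamma(9, 17/2)
obs 4: x=6 → posterior Gamma(15, 19/2)
obs 5: x=5 → posterior Gamma(20, 21/2)
obs 6: x=0 → posterior Gamma(20, 23/2)
obs 7: x=6 → posterior Gamma(26, 25/2)
obs 8: x=1 → posterior Gamma(27, 27/2)
obs 9: x=2 → posterior Gamma(29, 29/2)
obs 10: x=4 → posterior Gamma(33, 31/2)
obs 11: x=6 → posterior Gamma(39, 33/2)
obs 12: x=4 → posterior Gamma(43, 35/2)
obs 13: x=5 → posterior Gamma(48, 37/2)
obs 14: x=2 → posterior Gamma(50, 39/2)

alpha=50, beta=39/2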